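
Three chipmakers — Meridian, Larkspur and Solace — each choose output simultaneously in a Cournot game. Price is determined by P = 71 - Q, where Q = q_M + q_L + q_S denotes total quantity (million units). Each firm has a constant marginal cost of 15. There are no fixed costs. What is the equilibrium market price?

29

Each firm earns π_i = (71 - Q)q_i - 15q_i.
Setting ∂π_i/∂q_i = 0 with rivals' quantities fixed: 56 - 2q_i - Σ_{j≠i} q_j = 0.
By symmetry each firm produces the same amount; substituting Σ_{j≠i} q_j = 2q_i yields q_i = 56/4 = 14.
Total output Q = 42, so price P = 71 - 42 = 29.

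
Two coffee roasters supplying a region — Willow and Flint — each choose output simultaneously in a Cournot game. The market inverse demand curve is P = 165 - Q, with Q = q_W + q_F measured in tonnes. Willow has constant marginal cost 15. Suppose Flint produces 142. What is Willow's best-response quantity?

With the rival's output fixed at 142, Willow's profit is π_W = (165 - 142 - q_W)q_W - (15q_W) = (23 - q_W)q_W - (15q_W).
∂π_W/∂q_W = 8 - 2q_W = 0, so q_W = 4.

4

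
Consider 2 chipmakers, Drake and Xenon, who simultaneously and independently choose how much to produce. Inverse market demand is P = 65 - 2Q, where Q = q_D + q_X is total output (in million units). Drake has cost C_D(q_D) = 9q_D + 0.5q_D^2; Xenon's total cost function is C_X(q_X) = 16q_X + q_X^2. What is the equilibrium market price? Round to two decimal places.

Drake's profit: π_D = (65 - 2Q)q_D - (9q_D + (1/2)q_D²). Setting ∂π_D/∂q_D = 0: 56 - 5q_D - 2(q_X) = 0.
Xenon's profit: π_X = (65 - 2Q)q_X - (16q_X + q_X²). Setting ∂π_X/∂q_X = 0: 49 - 6q_X - 2(q_D) = 0.
Rearranging gives the reaction functions q_D = (56 - 2q_X)/5 and q_X = (49 - 2q_D)/6.
Substituting one into the other gives q_D = 119/13 and q_X = 133/26.
Total output Q = 371/26, so price P = 65 - 2·(371/26) = 474/13.

36.46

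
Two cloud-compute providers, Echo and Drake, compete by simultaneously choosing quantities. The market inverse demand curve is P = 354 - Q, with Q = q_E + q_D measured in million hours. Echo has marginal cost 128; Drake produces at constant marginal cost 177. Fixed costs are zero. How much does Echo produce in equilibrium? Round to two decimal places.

Echo's profit: π_E = (354 - Q)q_E - (128q_E). Setting ∂π_E/∂q_E = 0: 226 - 2q_E - (q_D) = 0.
Drake's first-order condition: 177 - 2q_D - (q_E) = 0.
So q_E = (226 - q_D)/2 and q_D = (177 - q_E)/2.
Substituting one into the other gives q_E = 275/3 and q_D = 128/3.

91.67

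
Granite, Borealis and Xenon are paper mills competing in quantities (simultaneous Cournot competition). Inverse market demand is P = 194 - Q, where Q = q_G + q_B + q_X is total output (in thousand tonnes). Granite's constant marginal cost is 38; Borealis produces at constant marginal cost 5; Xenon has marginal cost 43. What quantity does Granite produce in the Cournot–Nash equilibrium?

32

Granite's profit: π_G = (194 - Q)q_G - (38q_G). Setting ∂π_G/∂q_G = 0: 156 - 2q_G - (q_B + q_X) = 0.
Borealis's first-order condition: 189 - 2q_B - (q_G + q_X) = 0.
Xenon's profit: π_X = (194 - Q)q_X - (43q_X). Setting ∂π_X/∂q_X = 0: 151 - 2q_X - (q_G + q_B) = 0.
Adding the 3 first-order conditions: 496 − 4Q = 0, so Q = 124.
Back-substituting: q_G = (156 − 124) = 32, q_B = (189 − 124) = 65, q_X = (151 − 124) = 27.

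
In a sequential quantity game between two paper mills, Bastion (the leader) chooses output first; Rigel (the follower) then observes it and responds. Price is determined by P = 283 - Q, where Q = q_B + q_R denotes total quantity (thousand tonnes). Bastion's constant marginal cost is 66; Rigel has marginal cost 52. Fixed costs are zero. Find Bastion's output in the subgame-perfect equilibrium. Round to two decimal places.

101.50

Solve by backward induction. Given q_B, the follower Rigel maximises π_R = (283 - q_B - q_R)q_R - 52q_R.
Follower FOC: 231 - q_B - 2q_R = 0, so q_R(q_B) = (231 - q_B)/2.
Bastion substitutes q_R(q_B) into its own profit: π_B = q_B(283 - q_B - (231 - q_B)/2) - 66q_B = (335/2 - (1/2)q_B)q_B - 66q_B.
Maximising: ∂π_B/∂q_B = 203/2 - q_B = 0, giving q_B = 203/2.
Then q_R = (231 - 203/2)/2 = 259/4.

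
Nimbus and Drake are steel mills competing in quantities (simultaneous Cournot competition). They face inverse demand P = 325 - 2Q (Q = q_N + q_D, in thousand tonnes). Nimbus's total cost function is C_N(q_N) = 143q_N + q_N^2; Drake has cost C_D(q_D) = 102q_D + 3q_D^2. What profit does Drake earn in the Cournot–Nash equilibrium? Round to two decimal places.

1512.56

Nimbus's profit: π_N = (325 - 2Q)q_N - (143q_N + q_N²). Setting ∂π_N/∂q_N = 0: 182 - 6q_N - 2(q_D) = 0.
Drake's first-order condition: 223 - 10q_D - 2(q_N) = 0.
Best responses: q_N = (182 - 2q_D)/6, q_D = (223 - 2q_N)/10.
Substituting one into the other gives q_N = 687/28 and q_D = 487/28.
Price P = 325 - 2·(587/14) = 1688/7.
Drake's profit: (1688/7)·(487/28) - 102·(487/28) - 3(487/28)² = 1512.5574.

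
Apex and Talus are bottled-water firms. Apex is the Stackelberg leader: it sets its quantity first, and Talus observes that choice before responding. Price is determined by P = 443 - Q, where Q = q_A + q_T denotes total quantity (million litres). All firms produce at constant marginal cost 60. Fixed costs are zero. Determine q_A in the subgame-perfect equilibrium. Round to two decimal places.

191.50

The follower Talus best-responds to any q_A: π_T = (443 - Q)q_T - 60q_T.
Setting the follower's marginal profit to zero, 383 - q_A - 2q_T = 0, i.e. q_T = (383 - q_A)/2.
The leader anticipates this reaction. Substituting into P = 443 - Q gives P = 503/2 - (1/2)q_A, so π_A = (503/2 - (1/2)q_A)q_A - 60q_A.
The leader's first-order condition 383/2 - q_A = 0 yields q_A = 383/2.
Then q_T = (383 - 383/2)/2 = 383/4.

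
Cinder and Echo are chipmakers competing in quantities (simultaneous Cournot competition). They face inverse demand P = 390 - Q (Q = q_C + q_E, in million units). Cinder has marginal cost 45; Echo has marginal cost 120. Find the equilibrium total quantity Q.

Cinder's profit: π_C = (390 - Q)q_C - (45q_C). Setting ∂π_C/∂q_C = 0: 345 - 2q_C - (q_E) = 0.
Echo's profit: π_E = (390 - Q)q_E - (120q_E). Setting ∂π_E/∂q_E = 0: 270 - 2q_E - (q_C) = 0.
Rearranging gives the reaction functions q_C = (345 - q_E)/2 and q_E = (270 - q_C)/2.
Substituting one into the other gives q_C = 140 and q_E = 65.
Total output Q = 140 + 65 = 205.

205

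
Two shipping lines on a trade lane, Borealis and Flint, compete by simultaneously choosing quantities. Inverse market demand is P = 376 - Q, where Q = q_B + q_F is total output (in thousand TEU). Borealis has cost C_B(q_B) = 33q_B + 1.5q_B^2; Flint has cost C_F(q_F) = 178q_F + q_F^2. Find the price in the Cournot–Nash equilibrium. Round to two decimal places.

Borealis's profit: π_B = (376 - Q)q_B - (33q_B + (3/2)q_B²). Setting ∂π_B/∂q_B = 0: 343 - 5q_B - (q_F) = 0.
Flint's first-order condition: 198 - 4q_F - (q_B) = 0.
Rearranging gives the reaction functions q_B = (343 - q_F)/5 and q_F = (198 - q_B)/4.
Solving the pair: q_B = 1174/19, q_F = 647/19.
Total output Q = 1821/19, so price P = 376 - 1821/19 = 280.1579.

280.16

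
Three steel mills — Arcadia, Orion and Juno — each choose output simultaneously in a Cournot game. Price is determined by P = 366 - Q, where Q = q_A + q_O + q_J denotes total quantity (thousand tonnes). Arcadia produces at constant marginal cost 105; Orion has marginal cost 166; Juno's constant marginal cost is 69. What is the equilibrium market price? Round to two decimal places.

Arcadia's profit: π_A = (366 - Q)q_A - (105q_A). Setting ∂π_A/∂q_A = 0: 261 - 2q_A - (q_O + q_J) = 0.
Orion's first-order condition: 200 - 2q_O - (q_A + q_J) = 0.
Juno's first-order condition: 297 - 2q_J - (q_A + q_O) = 0.
Summing all 3 equations gives 758 − 4Q = 0, hence Q = 379/2.
Back-substituting: q_A = (261 − 379/2) = 143/2, q_O = (200 − 379/2) = 21/2, q_J = (297 − 379/2) = 215/2.
Total output Q = 379/2, so price P = 366 - 379/2 = 353/2.

176.50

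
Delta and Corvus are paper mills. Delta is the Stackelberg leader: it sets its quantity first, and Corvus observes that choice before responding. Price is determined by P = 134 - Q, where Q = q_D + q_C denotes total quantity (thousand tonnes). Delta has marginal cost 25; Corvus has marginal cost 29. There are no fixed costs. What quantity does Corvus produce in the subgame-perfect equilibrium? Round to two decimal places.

24.25

The follower Corvus best-responds to any q_D: π_C = (134 - Q)q_C - 29q_C.
∂π_C/∂q_C = 105 - q_D - 2q_C = 0 gives the reaction function q_C = (105 - q_D)/2.
Delta substitutes q_C(q_D) into its own profit: π_D = q_D(134 - q_D - (105 - q_D)/2) - 25q_D = (163/2 - (1/2)q_D)q_D - 25q_D.
Leader FOC: 113/2 - q_D = 0, so q_D = 113/2.
Then q_C = (105 - 113/2)/2 = 97/4.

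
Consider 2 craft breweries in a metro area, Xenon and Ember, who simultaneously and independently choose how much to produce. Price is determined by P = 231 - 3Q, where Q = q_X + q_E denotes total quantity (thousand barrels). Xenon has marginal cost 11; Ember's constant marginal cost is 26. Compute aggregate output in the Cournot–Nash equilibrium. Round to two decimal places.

47.22

Xenon's profit: π_X = (231 - 3Q)q_X - (11q_X). Setting ∂π_X/∂q_X = 0: 220 - 6q_X - 3(q_E) = 0.
Ember's first-order condition: 205 - 6q_E - 3(q_X) = 0.
Best responses: q_X = (220 - 3q_E)/6, q_E = (205 - 3q_X)/6.
Solving the pair: q_X = 235/9, q_E = 190/9.
Total output Q = 235/9 + 190/9 = 425/9.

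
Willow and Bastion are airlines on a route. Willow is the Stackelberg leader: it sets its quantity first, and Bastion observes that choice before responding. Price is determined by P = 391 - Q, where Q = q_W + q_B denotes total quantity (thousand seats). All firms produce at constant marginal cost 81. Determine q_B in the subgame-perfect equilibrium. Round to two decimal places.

77.50

The follower Bastion best-responds to any q_W: π_B = (391 - Q)q_B - 81q_B.
Setting the follower's marginal profit to zero, 310 - q_W - 2q_B = 0, i.e. q_B = (310 - q_W)/2.
Willow substitutes q_B(q_W) into its own profit: π_W = q_W(391 - q_W - (310 - q_W)/2) - 81q_W = (236 - (1/2)q_W)q_W - 81q_W.
Leader FOC: 155 - q_W = 0, so q_W = 155.
Then q_B = (310 - 155)/2 = 155/2.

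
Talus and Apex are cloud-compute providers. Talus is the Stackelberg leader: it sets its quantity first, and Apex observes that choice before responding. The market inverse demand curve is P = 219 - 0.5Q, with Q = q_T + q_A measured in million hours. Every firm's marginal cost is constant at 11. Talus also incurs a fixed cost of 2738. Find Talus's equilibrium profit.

8078

Solve by backward induction. Given q_T, the follower Apex maximises π_A = (219 - (1/2)q_T - (1/2)q_A)q_A - 11q_A.
Follower FOC: 208 - (1/2)q_T - q_A = 0, so q_A(q_T) = (208 - (1/2)q_T).
The leader anticipates this reaction. Substituting into P = 219 - 0.5Q gives P = 115 - (1/4)q_T, so π_T = (115 - (1/4)q_T)q_T - 11q_T.
Maximising: ∂π_T/∂q_T = 104 - (1/2)q_T = 0, giving q_T = 208.
Then q_A = (208 - (1/2)·208) = 104.
Price P = 219 - (1/2)·312 = 63.
Talus's profit: (63 - 11)·208 - 2738 = 8078.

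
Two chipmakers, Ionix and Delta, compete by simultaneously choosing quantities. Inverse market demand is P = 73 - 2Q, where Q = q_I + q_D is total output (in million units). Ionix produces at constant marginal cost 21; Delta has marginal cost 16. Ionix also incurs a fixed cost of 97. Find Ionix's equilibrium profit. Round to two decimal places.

Ionix's profit: π_I = (73 - 2Q)q_I - (21q_I). Setting ∂π_I/∂q_I = 0: 52 - 4q_I - 2(q_D) = 0.
Delta's profit: π_D = (73 - 2Q)q_D - (16q_D). Setting ∂π_D/∂q_D = 0: 57 - 4q_D - 2(q_I) = 0.
So q_I = (52 - 2q_D)/4 and q_D = (57 - 2q_I)/4.
Substituting one into the other gives q_I = 47/6 and q_D = 31/3.
Price P = 73 - 2·(109/6) = 110/3.
Ionix's profit: (110/3 - 21)·(47/6) - 97 = 463/18.

25.72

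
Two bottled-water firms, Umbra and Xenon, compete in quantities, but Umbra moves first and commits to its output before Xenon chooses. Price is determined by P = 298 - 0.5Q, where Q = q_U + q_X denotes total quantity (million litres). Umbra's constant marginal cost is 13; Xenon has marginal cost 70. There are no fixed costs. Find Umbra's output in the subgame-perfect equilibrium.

The follower Xenon best-responds to any q_U: π_X = (298 - 0.5Q)q_X - 70q_X.
∂π_X/∂q_X = 228 - (1/2)q_U - q_X = 0 gives the reaction function q_X = (228 - (1/2)q_U).
The leader anticipates this reaction. Substituting into P = 298 - 0.5Q gives P = 184 - (1/4)q_U, so π_U = (184 - (1/4)q_U)q_U - 13q_U.
The leader's first-order condition 171 - (1/2)q_U = 0 yields q_U = 342.
Then q_X = (228 - (1/2)·342) = 57.

342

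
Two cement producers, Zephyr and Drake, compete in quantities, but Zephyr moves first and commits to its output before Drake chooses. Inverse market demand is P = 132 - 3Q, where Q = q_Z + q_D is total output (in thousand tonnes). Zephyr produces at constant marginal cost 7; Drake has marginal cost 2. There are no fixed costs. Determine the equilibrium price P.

37

Solve by backward induction. Given q_Z, the follower Drake maximises π_D = (132 - 3q_Z - 3q_D)q_D - 2q_D.
∂π_D/∂q_D = 130 - 3q_Z - 6q_D = 0 gives the reaction function q_D = (130 - 3q_Z)/6.
Zephyr substitutes q_D(q_Z) into its own profit: π_Z = q_Z(132 - 3q_Z - (130 - 3q_Z)/2) - 7q_Z = (67 - (3/2)q_Z)q_Z - 7q_Z.
The leader's first-order condition 60 - 3q_Z = 0 yields q_Z = 20.
Then q_D = (130 - 3·20)/6 = 35/3.
Total output Q = 95/3, so price P = 132 - 3·(95/3) = 37.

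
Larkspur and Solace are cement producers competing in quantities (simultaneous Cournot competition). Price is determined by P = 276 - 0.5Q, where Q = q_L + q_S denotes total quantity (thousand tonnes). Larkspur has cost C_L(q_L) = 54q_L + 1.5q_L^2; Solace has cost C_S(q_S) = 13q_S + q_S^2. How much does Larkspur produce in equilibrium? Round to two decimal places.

Larkspur's profit: π_L = (276 - 0.5Q)q_L - (54q_L + (3/2)q_L²). Setting ∂π_L/∂q_L = 0: 222 - 4q_L - (1/2)(q_S) = 0.
Solace's first-order condition: 263 - 3q_S - (1/2)(q_L) = 0.
Rearranging gives the reaction functions q_L = (222 - (1/2)q_S)/4 and q_S = (263 - (1/2)q_L)/3.
Solving the pair: q_L = 45.4894, q_S = 80.0851.

45.49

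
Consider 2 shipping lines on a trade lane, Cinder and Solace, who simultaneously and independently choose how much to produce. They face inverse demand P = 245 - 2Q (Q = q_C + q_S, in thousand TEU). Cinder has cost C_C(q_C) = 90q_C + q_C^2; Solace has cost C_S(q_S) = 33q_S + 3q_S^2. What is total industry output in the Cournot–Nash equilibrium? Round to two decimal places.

Cinder's profit: π_C = (245 - 2Q)q_C - (90q_C + q_C²). Setting ∂π_C/∂q_C = 0: 155 - 6q_C - 2(q_S) = 0.
Solace's profit: π_S = (245 - 2Q)q_S - (33q_S + 3q_S²). Setting ∂π_S/∂q_S = 0: 212 - 10q_S - 2(q_C) = 0.
Best responses: q_C = (155 - 2q_S)/6, q_S = (212 - 2q_C)/10.
Solving the pair: q_C = 563/28, q_S = 481/28.
Total output Q = 563/28 + 481/28 = 261/7.

37.29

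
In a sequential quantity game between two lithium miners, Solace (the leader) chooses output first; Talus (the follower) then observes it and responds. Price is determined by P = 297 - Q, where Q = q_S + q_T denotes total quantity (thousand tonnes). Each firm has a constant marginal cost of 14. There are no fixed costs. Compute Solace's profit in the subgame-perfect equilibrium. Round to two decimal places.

10011.13

The follower Talus best-responds to any q_S: π_T = (297 - Q)q_T - 14q_T.
Follower FOC: 283 - q_S - 2q_T = 0, so q_T(q_S) = (283 - q_S)/2.
Solace substitutes q_T(q_S) into its own profit: π_S = q_S(297 - q_S - (283 - q_S)/2) - 14q_S = (311/2 - (1/2)q_S)q_S - 14q_S.
Leader FOC: 283/2 - q_S = 0, so q_S = 283/2.
Then q_T = (283 - 283/2)/2 = 283/4.
Price P = 297 - 849/4 = 339/4.
Solace's profit: (339/4 - 14)·(283/2) = 10011.1250.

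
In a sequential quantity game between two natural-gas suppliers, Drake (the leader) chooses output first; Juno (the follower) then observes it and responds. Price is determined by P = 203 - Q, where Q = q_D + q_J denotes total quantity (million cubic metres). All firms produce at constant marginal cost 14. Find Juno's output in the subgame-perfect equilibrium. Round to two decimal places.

Solve by backward induction. Given q_D, the follower Juno maximises π_J = (203 - q_D - q_J)q_J - 14q_J.
Setting the follower's marginal profit to zero, 189 - q_D - 2q_J = 0, i.e. q_J = (189 - q_D)/2.
Drake substitutes q_J(q_D) into its own profit: π_D = q_D(203 - q_D - (189 - q_D)/2) - 14q_D = (217/2 - (1/2)q_D)q_D - 14q_D.
Maximising: ∂π_D/∂q_D = 189/2 - q_D = 0, giving q_D = 189/2.
Then q_J = (189 - 189/2)/2 = 189/4.

47.25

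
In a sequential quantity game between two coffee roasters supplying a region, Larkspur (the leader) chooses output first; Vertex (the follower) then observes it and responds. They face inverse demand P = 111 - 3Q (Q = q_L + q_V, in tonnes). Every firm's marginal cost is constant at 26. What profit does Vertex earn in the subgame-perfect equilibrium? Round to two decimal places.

150.52

Solve by backward induction. Given q_L, the follower Vertex maximises π_V = (111 - 3q_L - 3q_V)q_V - 26q_V.
Follower FOC: 85 - 3q_L - 6q_V = 0, so q_V(q_L) = (85 - 3q_L)/6.
Larkspur substitutes q_V(q_L) into its own profit: π_L = q_L(111 - 3q_L - (85 - 3q_L)/2) - 26q_L = (137/2 - (3/2)q_L)q_L - 26q_L.
The leader's first-order condition 85/2 - 3q_L = 0 yields q_L = 85/6.
Then q_V = (85 - 3·(85/6))/6 = 85/12.
Price P = 111 - 3·(85/4) = 189/4.
Vertex's profit: (189/4 - 26)·(85/12) = 150.5208.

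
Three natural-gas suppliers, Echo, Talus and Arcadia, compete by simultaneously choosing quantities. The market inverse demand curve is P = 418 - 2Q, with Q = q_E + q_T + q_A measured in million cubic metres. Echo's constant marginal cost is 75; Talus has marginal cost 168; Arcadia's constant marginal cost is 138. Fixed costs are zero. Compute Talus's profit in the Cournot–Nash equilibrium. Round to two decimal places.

Echo's profit: π_E = (418 - 2Q)q_E - (75q_E). Setting ∂π_E/∂q_E = 0: 343 - 4q_E - 2(q_T + q_A) = 0.
Talus's first-order condition: 250 - 4q_T - 2(q_E + q_A) = 0.
Arcadia's profit: π_A = (418 - 2Q)q_A - (138q_A). Setting ∂π_A/∂q_A = 0: 280 - 4q_A - 2(q_E + q_T) = 0.
Summing all 3 equations gives 873 − 8Q = 0, hence Q = 873/8.
Back-substituting: q_E = (343 − 873/4)/2 = 499/8, q_T = (250 − 873/4)/2 = 127/8, q_A = (280 − 873/4)/2 = 247/8.
Price P = 418 - 2·(873/8) = 799/4.
Talus's profit: (799/4 - 168)·(127/8) = 504.0313.

504.03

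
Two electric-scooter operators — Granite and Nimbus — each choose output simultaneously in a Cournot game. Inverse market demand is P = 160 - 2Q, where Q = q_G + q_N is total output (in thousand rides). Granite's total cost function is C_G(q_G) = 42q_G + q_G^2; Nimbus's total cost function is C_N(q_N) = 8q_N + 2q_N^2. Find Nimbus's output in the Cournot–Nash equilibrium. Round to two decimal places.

15.36

Granite's profit: π_G = (160 - 2Q)q_G - (42q_G + q_G²). Setting ∂π_G/∂q_G = 0: 118 - 6q_G - 2(q_N) = 0.
Nimbus's profit: π_N = (160 - 2Q)q_N - (8q_N + 2q_N²). Setting ∂π_N/∂q_N = 0: 152 - 8q_N - 2(q_G) = 0.
So q_G = (118 - 2q_N)/6 and q_N = (152 - 2q_G)/8.
Solving the pair: q_G = 160/11, q_N = 169/11.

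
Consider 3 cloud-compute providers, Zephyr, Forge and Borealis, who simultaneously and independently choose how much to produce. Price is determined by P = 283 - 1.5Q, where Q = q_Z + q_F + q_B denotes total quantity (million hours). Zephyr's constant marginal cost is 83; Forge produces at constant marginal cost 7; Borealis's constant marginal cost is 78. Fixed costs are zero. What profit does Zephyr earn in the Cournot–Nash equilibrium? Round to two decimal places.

590.04

Zephyr's profit: π_Z = (283 - 1.5Q)q_Z - (83q_Z). Setting ∂π_Z/∂q_Z = 0: 200 - 3q_Z - (3/2)(q_F + q_B) = 0.
Forge's first-order condition: 276 - 3q_F - (3/2)(q_Z + q_B) = 0.
Borealis's first-order condition: 205 - 3q_B - (3/2)(q_Z + q_F) = 0.
Adding the 3 conditions: 681 − 3Q − 3Q = 0, i.e. Q = 227/2.
Back-substituting: q_Z = (200 − 681/4)/(3/2) = 119/6, q_F = (276 − 681/4)/(3/2) = 141/2, q_B = (205 − 681/4)/(3/2) = 139/6.
Price P = 283 - (3/2)·(227/2) = 451/4.
Zephyr's profit: (451/4 - 83)·(119/6) = 590.0417.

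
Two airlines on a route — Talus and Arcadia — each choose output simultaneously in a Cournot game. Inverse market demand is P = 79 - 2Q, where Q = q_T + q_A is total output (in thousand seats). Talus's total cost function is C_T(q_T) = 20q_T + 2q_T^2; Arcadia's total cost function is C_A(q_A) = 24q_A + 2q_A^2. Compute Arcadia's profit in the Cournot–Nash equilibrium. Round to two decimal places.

115.20

Talus's profit: π_T = (79 - 2Q)q_T - (20q_T + 2q_T²). Setting ∂π_T/∂q_T = 0: 59 - 8q_T - 2(q_A) = 0.
Arcadia's profit: π_A = (79 - 2Q)q_A - (24q_A + 2q_A²). Setting ∂π_A/∂q_A = 0: 55 - 8q_A - 2(q_T) = 0.
Rearranging gives the reaction functions q_T = (59 - 2q_A)/8 and q_A = (55 - 2q_T)/8.
Substituting one into the other gives q_T = 181/30 and q_A = 161/30.
Price P = 79 - 2·(57/5) = 281/5.
Arcadia's profit: (281/5)·(161/30) - 24·(161/30) - 2(161/30)² = 115.2044.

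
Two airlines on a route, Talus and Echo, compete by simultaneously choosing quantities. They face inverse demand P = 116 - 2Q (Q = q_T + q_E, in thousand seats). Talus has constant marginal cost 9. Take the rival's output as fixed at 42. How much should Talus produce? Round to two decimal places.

5.75

With the rival's output fixed at 42, Talus's profit is π_T = (116 - 2·42 - 2q_T)q_T - (9q_T) = (32 - 2q_T)q_T - (9q_T).
∂π_T/∂q_T = 23 - 4q_T = 0, so q_T = 23/4.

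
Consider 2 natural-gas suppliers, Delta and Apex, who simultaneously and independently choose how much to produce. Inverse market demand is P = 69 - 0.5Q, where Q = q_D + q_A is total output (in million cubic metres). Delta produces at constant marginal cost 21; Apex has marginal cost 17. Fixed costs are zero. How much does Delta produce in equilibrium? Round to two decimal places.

29.33

Delta's profit: π_D = (69 - 0.5Q)q_D - (21q_D). Setting ∂π_D/∂q_D = 0: 48 - q_D - (1/2)(q_A) = 0.
Apex's first-order condition: 52 - q_A - (1/2)(q_D) = 0.
So q_D = (48 - (1/2)q_A) and q_A = (52 - (1/2)q_D).
Substituting one into the other gives q_D = 88/3 and q_A = 112/3.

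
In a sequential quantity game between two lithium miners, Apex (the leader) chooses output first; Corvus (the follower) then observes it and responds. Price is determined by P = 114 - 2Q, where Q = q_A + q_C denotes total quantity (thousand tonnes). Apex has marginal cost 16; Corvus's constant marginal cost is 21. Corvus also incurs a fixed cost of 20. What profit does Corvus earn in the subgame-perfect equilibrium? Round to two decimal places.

Solve by backward induction. Given q_A, the follower Corvus maximises π_C = (114 - 2q_A - 2q_C)q_C - 21q_C.
Setting the follower's marginal profit to zero, 93 - 2q_A - 4q_C = 0, i.e. q_C = (93 - 2q_A)/4.
Apex substitutes q_C(q_A) into its own profit: π_A = q_A(114 - 2q_A - (93 - 2q_A)/2) - 16q_A = (135/2 - q_A)q_A - 16q_A.
Maximising: ∂π_A/∂q_A = 103/2 - 2q_A = 0, giving q_A = 103/4.
Then q_C = (93 - 2·(103/4))/4 = 83/8.
Price P = 114 - 2·(289/8) = 167/4.
Corvus's profit: (167/4 - 21)·(83/8) - 20 = 195.2813.

195.28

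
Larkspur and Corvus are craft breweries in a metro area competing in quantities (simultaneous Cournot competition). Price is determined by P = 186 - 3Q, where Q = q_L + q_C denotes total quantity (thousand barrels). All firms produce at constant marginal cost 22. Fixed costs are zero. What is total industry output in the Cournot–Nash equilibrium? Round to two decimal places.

Each firm earns π_i = (186 - 3Q)q_i - 22q_i.
Setting ∂π_i/∂q_i = 0 with rivals' quantities fixed: 164 - 6q_i - 3q_j = 0.
By symmetry each firm produces the same amount; substituting q_j = q_i yields q_i = 164/9.
Total output Q = 164/9 + 164/9 = 328/9.

36.44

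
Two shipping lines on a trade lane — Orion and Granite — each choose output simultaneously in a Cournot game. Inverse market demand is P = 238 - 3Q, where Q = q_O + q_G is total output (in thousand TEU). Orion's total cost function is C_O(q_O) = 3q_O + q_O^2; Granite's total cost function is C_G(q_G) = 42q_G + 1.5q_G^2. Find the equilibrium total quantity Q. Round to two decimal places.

Orion's profit: π_O = (238 - 3Q)q_O - (3q_O + q_O²). Setting ∂π_O/∂q_O = 0: 235 - 8q_O - 3(q_G) = 0.
Granite's first-order condition: 196 - 9q_G - 3(q_O) = 0.
So q_O = (235 - 3q_G)/8 and q_G = (196 - 3q_O)/9.
Substituting one into the other gives q_O = 509/21 and q_G = 863/63.
Total output Q = 509/21 + 863/63 = 37.9365.

37.94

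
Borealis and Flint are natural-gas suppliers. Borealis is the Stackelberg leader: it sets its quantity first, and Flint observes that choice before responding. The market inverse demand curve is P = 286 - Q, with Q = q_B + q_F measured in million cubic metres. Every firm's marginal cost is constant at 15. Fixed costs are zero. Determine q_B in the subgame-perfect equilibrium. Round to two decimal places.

135.50

Solve by backward induction. Given q_B, the follower Flint maximises π_F = (286 - q_B - q_F)q_F - 15q_F.
Follower FOC: 271 - q_B - 2q_F = 0, so q_F(q_B) = (271 - q_B)/2.
Borealis substitutes q_F(q_B) into its own profit: π_B = q_B(286 - q_B - (271 - q_B)/2) - 15q_B = (301/2 - (1/2)q_B)q_B - 15q_B.
The leader's first-order condition 271/2 - q_B = 0 yields q_B = 271/2.
Then q_F = (271 - 271/2)/2 = 271/4.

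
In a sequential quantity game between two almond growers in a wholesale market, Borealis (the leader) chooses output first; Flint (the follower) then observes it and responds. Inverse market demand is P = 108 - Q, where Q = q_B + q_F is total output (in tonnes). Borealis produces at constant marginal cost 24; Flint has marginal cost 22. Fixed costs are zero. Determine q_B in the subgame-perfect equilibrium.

Solve by backward induction. Given q_B, the follower Flint maximises π_F = (108 - q_B - q_F)q_F - 22q_F.
Follower FOC: 86 - q_B - 2q_F = 0, so q_F(q_B) = (86 - q_B)/2.
Borealis substitutes q_F(q_B) into its own profit: π_B = q_B(108 - q_B - (86 - q_B)/2) - 24q_B = (65 - (1/2)q_B)q_B - 24q_B.
Leader FOC: 41 - q_B = 0, so q_B = 41.
Then q_F = (86 - 41)/2 = 45/2.

41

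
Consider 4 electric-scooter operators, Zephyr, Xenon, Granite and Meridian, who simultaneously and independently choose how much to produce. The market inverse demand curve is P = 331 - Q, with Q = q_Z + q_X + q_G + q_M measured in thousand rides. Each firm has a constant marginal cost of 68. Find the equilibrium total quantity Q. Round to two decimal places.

210.40

Each firm earns π_i = (331 - Q)q_i - 68q_i.
Setting ∂π_i/∂q_i = 0 with rivals' quantities fixed: 263 - 2q_i - Σ_{j≠i} q_j = 0.
By symmetry each firm produces the same amount; substituting Σ_{j≠i} q_j = 3q_i yields q_i = 263/5.
Total output Q = 263/5 + 263/5 + 263/5 + 263/5 = 1052/5.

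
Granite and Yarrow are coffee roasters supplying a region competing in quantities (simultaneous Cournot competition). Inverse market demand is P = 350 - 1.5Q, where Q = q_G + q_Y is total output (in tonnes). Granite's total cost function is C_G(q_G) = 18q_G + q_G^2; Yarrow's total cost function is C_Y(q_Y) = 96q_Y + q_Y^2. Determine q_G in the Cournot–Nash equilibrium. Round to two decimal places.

56.22

Granite's profit: π_G = (350 - 1.5Q)q_G - (18q_G + q_G²). Setting ∂π_G/∂q_G = 0: 332 - 5q_G - (3/2)(q_Y) = 0.
Yarrow's profit: π_Y = (350 - 1.5Q)q_Y - (96q_Y + q_Y²). Setting ∂π_Y/∂q_Y = 0: 254 - 5q_Y - (3/2)(q_G) = 0.
Best responses: q_G = (332 - (3/2)q_Y)/5, q_Y = (254 - (3/2)q_G)/5.
Substituting one into the other gives q_G = 56.2198 and q_Y = 33.9341.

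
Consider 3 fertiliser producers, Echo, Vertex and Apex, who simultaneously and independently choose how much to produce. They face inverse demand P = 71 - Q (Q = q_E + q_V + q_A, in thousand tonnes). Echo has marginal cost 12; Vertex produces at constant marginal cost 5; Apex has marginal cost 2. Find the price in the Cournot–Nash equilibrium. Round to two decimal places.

Echo's profit: π_E = (71 - Q)q_E - (12q_E). Setting ∂π_E/∂q_E = 0: 59 - 2q_E - (q_V + q_A) = 0.
Vertex's profit: π_V = (71 - Q)q_V - (5q_V). Setting ∂π_V/∂q_V = 0: 66 - 2q_V - (q_E + q_A) = 0.
Apex's profit: π_A = (71 - Q)q_A - (2q_A). Setting ∂π_A/∂q_A = 0: 69 - 2q_A - (q_E + q_V) = 0.
Summing all 3 equations gives 194 − 4Q = 0, hence Q = 97/2.
Back-substituting: q_E = (59 − 97/2) = 21/2, q_V = (66 − 97/2) = 35/2, q_A = (69 − 97/2) = 41/2.
Total output Q = 97/2, so price P = 71 - 97/2 = 45/2.

22.50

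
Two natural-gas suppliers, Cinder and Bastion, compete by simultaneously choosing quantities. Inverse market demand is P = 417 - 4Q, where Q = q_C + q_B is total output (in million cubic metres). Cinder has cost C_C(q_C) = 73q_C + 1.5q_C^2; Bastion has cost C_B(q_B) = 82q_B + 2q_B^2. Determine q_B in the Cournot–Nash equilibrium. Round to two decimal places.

19.91

Cinder's profit: π_C = (417 - 4Q)q_C - (73q_C + (3/2)q_C²). Setting ∂π_C/∂q_C = 0: 344 - 11q_C - 4(q_B) = 0.
Bastion's first-order condition: 335 - 12q_B - 4(q_C) = 0.
Rearranging gives the reaction functions q_C = (344 - 4q_B)/11 and q_B = (335 - 4q_C)/12.
Solving the pair: q_C = 697/29, q_B = 19.9052.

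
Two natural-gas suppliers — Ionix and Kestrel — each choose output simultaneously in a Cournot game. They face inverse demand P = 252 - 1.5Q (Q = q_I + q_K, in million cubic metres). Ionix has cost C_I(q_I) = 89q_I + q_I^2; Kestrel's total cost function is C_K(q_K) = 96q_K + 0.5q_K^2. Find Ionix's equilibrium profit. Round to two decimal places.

Ionix's profit: π_I = (252 - 1.5Q)q_I - (89q_I + q_I²). Setting ∂π_I/∂q_I = 0: 163 - 5q_I - (3/2)(q_K) = 0.
Kestrel's first-order condition: 156 - 4q_K - (3/2)(q_I) = 0.
Rearranging gives the reaction functions q_I = (163 - (3/2)q_K)/5 and q_K = (156 - (3/2)q_I)/4.
Solving the pair: q_I = 1672/71, q_K = 30.1690.
Price P = 252 - (3/2)·53.7183 = 171.4225.
Ionix's profit: 171.4225·(1672/71) - 89·(1672/71) - (1672/71)² = 1386.4233.

1386.42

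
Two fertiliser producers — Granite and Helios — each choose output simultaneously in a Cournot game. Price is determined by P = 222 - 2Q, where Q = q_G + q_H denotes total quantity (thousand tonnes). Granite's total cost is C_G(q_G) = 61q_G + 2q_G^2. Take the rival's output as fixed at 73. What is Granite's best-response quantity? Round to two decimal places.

With the rival's output fixed at 73, Granite's profit is π_G = (222 - 2·73 - 2q_G)q_G - (61q_G + 2q_G²) = (76 - 2q_G)q_G - (61q_G + 2q_G²).
∂π_G/∂q_G = 15 - 8q_G = 0, so q_G = 15/8.

1.88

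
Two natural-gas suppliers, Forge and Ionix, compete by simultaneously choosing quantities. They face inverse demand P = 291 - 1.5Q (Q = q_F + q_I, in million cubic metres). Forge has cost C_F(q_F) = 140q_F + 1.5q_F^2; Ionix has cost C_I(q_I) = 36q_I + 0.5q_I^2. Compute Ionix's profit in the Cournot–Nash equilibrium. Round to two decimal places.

7183.46

Forge's profit: π_F = (291 - 1.5Q)q_F - (140q_F + (3/2)q_F²). Setting ∂π_F/∂q_F = 0: 151 - 6q_F - (3/2)(q_I) = 0.
Ionix's first-order condition: 255 - 4q_I - (3/2)(q_F) = 0.
Best responses: q_F = (151 - (3/2)q_I)/6, q_I = (255 - (3/2)q_F)/4.
Substituting one into the other gives q_F = 886/87 and q_I = 1738/29.
Price P = 291 - (3/2)·70.1149 = 185.8276.
Ionix's profit: 185.8276·(1738/29) - 36·(1738/29) - (1/2)(1738/29)² = 7183.4578.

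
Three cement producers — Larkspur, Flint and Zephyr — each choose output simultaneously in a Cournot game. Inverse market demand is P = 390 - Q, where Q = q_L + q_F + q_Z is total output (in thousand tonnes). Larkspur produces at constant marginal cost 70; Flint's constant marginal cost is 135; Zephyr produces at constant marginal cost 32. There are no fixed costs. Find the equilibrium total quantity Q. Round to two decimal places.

Larkspur's profit: π_L = (390 - Q)q_L - (70q_L). Setting ∂π_L/∂q_L = 0: 320 - 2q_L - (q_F + q_Z) = 0.
Flint's profit: π_F = (390 - Q)q_F - (135q_F). Setting ∂π_F/∂q_F = 0: 255 - 2q_F - (q_L + q_Z) = 0.
Zephyr's first-order condition: 358 - 2q_Z - (q_L + q_F) = 0.
Adding the 3 conditions: 933 − 2Q − 2Q = 0, i.e. Q = 933/4.
Back-substituting: q_L = (320 − 933/4) = 347/4, q_F = (255 − 933/4) = 87/4, q_Z = (358 − 933/4) = 499/4.
Total output Q = 347/4 + 87/4 + 499/4 = 933/4.

233.25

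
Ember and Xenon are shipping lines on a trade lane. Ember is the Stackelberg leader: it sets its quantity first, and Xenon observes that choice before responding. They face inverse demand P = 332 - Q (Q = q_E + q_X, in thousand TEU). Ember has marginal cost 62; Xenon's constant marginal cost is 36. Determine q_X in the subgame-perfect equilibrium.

Solve by backward induction. Given q_E, the follower Xenon maximises π_X = (332 - q_E - q_X)q_X - 36q_X.
Follower FOC: 296 - q_E - 2q_X = 0, so q_X(q_E) = (296 - q_E)/2.
Ember substitutes q_X(q_E) into its own profit: π_E = q_E(332 - q_E - (296 - q_E)/2) - 62q_E = (184 - (1/2)q_E)q_E - 62q_E.
Leader FOC: 122 - q_E = 0, so q_E = 122.
Then q_X = (296 - 122)/2 = 87.

87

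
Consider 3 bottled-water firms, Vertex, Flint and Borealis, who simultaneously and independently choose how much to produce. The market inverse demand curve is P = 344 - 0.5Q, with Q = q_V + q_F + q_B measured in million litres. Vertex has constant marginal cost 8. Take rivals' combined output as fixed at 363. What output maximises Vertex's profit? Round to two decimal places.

With rivals' combined output fixed at 363, Vertex's profit is π_V = (344 - (1/2)·363 - (1/2)q_V)q_V - (8q_V) = (325/2 - (1/2)q_V)q_V - (8q_V).
∂π_V/∂q_V = 309/2 - q_V = 0, so q_V = 309/2.

154.50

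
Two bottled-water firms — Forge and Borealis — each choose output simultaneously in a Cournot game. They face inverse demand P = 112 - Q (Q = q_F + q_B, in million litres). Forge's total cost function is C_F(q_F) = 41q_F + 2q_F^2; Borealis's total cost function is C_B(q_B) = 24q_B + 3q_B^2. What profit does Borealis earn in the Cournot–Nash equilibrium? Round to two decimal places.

378.18

Forge's profit: π_F = (112 - Q)q_F - (41q_F + 2q_F²). Setting ∂π_F/∂q_F = 0: 71 - 6q_F - (q_B) = 0.
Borealis's profit: π_B = (112 - Q)q_B - (24q_B + 3q_B²). Setting ∂π_B/∂q_B = 0: 88 - 8q_B - (q_F) = 0.
Rearranging gives the reaction functions q_F = (71 - q_B)/6 and q_B = (88 - q_F)/8.
Substituting one into the other gives q_F = 480/47 and q_B = 457/47.
Price P = 112 - 937/47 = 92.0638.
Borealis's profit: 92.0638·(457/47) - 24·(457/47) - 3(457/47)² = 378.1784.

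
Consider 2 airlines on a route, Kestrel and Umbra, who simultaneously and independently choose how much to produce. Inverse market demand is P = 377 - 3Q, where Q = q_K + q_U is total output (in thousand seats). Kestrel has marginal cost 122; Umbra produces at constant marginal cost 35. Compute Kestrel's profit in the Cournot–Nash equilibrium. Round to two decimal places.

1045.33

Kestrel's profit: π_K = (377 - 3Q)q_K - (122q_K). Setting ∂π_K/∂q_K = 0: 255 - 6q_K - 3(q_U) = 0.
Umbra's first-order condition: 342 - 6q_U - 3(q_K) = 0.
Best responses: q_K = (255 - 3q_U)/6, q_U = (342 - 3q_K)/6.
Substituting one into the other gives q_K = 56/3 and q_U = 143/3.
Price P = 377 - 3·(199/3) = 178.
Kestrel's profit: (178 - 122)·(56/3) = 1045.3333.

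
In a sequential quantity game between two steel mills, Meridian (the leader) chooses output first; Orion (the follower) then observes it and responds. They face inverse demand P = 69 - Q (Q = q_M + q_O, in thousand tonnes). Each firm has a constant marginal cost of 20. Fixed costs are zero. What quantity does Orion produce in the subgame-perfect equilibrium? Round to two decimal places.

12.25

The follower Orion best-responds to any q_M: π_O = (69 - Q)q_O - 20q_O.
∂π_O/∂q_O = 49 - q_M - 2q_O = 0 gives the reaction function q_O = (49 - q_M)/2.
Meridian substitutes q_O(q_M) into its own profit: π_M = q_M(69 - q_M - (49 - q_M)/2) - 20q_M = (89/2 - (1/2)q_M)q_M - 20q_M.
Maximising: ∂π_M/∂q_M = 49/2 - q_M = 0, giving q_M = 49/2.
Then q_O = (49 - 49/2)/2 = 49/4.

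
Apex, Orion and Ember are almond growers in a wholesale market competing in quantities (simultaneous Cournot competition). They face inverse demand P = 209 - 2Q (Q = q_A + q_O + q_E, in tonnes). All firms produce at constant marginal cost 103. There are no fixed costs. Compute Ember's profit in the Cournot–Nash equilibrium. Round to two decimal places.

351.13

A representative firm's profit is π_i = q_i(209 - 2Q) - 103q_i.
First-order condition (treating rivals' output as given): 106 - 4q_i - 2·Σ_{j≠i} q_j = 0.
By symmetry each firm produces the same amount; substituting Σ_{j≠i} q_j = 2q_i yields q_i = 106/8 = 53/4.
Price P = 209 - 2·(159/4) = 259/2.
Ember's profit: (259/2 - 103)·(53/4) = 351.1250.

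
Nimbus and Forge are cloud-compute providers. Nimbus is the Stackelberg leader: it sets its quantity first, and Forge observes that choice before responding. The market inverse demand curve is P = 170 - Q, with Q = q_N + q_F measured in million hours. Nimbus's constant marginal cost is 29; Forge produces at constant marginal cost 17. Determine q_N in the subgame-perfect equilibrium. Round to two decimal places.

The follower Forge best-responds to any q_N: π_F = (170 - Q)q_F - 17q_F.
Setting the follower's marginal profit to zero, 153 - q_N - 2q_F = 0, i.e. q_F = (153 - q_N)/2.
Nimbus substitutes q_F(q_N) into its own profit: π_N = q_N(170 - q_N - (153 - q_N)/2) - 29q_N = (187/2 - (1/2)q_N)q_N - 29q_N.
Maximising: ∂π_N/∂q_N = 129/2 - q_N = 0, giving q_N = 129/2.
Then q_F = (153 - 129/2)/2 = 177/4.

64.50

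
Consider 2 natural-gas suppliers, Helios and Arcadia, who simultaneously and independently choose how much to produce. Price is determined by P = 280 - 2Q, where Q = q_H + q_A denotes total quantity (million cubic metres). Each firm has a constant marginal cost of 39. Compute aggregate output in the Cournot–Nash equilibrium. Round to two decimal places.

80.33

Each firm earns π_i = (280 - 2Q)q_i - 39q_i.
Setting ∂π_i/∂q_i = 0 with rivals' quantities fixed: 241 - 4q_i - 2q_j = 0.
With identical firms every q_j equals q_i, so q_j = q_i and 241 = 6q_i, giving q_i = 241/6.
Total output Q = 241/6 + 241/6 = 241/3.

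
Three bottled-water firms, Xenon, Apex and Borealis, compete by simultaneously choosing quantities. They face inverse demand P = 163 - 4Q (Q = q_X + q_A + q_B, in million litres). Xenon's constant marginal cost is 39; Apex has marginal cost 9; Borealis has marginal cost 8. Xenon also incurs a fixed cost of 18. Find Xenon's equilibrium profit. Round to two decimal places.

Xenon's profit: π_X = (163 - 4Q)q_X - (39q_X). Setting ∂π_X/∂q_X = 0: 124 - 8q_X - 4(q_A + q_B) = 0.
Apex's first-order condition: 154 - 8q_A - 4(q_X + q_B) = 0.
Borealis's profit: π_B = (163 - 4Q)q_B - (8q_B). Setting ∂π_B/∂q_B = 0: 155 - 8q_B - 4(q_X + q_A) = 0.
Adding the 3 conditions: 433 − 8Q − 8Q = 0, i.e. Q = 433/16.
Back-substituting: q_X = (124 − 433/4)/4 = 63/16, q_A = (154 − 433/4)/4 = 183/16, q_B = (155 − 433/4)/4 = 187/16.
Price P = 163 - 4·(433/16) = 219/4.
Xenon's profit: (219/4 - 39)·(63/16) - 18 = 44.0156.

44.02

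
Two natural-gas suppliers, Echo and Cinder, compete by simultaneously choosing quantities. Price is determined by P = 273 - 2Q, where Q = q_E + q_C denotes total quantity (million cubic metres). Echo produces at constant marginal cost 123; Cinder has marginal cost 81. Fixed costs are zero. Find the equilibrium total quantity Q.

57

Echo's profit: π_E = (273 - 2Q)q_E - (123q_E). Setting ∂π_E/∂q_E = 0: 150 - 4q_E - 2(q_C) = 0.
Cinder's profit: π_C = (273 - 2Q)q_C - (81q_C). Setting ∂π_C/∂q_C = 0: 192 - 4q_C - 2(q_E) = 0.
Best responses: q_E = (150 - 2q_C)/4, q_C = (192 - 2q_E)/4.
Solving the pair: q_E = 18, q_C = 39.
Total output Q = 18 + 39 = 57.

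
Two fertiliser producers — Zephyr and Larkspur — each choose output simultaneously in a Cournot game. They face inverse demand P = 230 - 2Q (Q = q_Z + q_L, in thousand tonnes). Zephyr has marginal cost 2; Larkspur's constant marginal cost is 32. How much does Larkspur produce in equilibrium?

Zephyr's profit: π_Z = (230 - 2Q)q_Z - (2q_Z). Setting ∂π_Z/∂q_Z = 0: 228 - 4q_Z - 2(q_L) = 0.
Larkspur's profit: π_L = (230 - 2Q)q_L - (32q_L). Setting ∂π_L/∂q_L = 0: 198 - 4q_L - 2(q_Z) = 0.
Rearranging gives the reaction functions q_Z = (228 - 2q_L)/4 and q_L = (198 - 2q_Z)/4.
Substituting one into the other gives q_Z = 43 and q_L = 28.

28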